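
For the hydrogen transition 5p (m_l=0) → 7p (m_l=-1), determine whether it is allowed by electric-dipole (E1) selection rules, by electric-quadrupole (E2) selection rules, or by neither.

E2

Δl = 1 − 1 = +0; l_i + l_f = 2.
Δm_l = -1.
E1 (Δl = ±1, |Δm_l| ≤ 1): not satisfied.
E2 (Δl = 0,±2, l_i+l_f ≥ 2, |Δm_l| ≤ 2): satisfied.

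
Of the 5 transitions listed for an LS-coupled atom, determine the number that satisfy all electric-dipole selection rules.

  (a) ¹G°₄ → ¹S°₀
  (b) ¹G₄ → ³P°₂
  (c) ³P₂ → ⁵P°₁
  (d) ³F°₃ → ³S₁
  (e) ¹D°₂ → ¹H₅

0

(a) forbidden (parity, ΔL, ΔJ fail)
(b) forbidden (ΔS, ΔL, ΔJ fail)
(c) forbidden (ΔS fails)
(d) forbidden (ΔL, ΔJ fail)
(e) forbidden (ΔL, ΔJ fail)
Total allowed: 0 of 5.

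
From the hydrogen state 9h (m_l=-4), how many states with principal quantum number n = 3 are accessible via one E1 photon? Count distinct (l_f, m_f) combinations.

0

E1 requires l_f ∈ {4, 6}, but neither lies in [0, 2], so no final state is reachable.
Total: 0.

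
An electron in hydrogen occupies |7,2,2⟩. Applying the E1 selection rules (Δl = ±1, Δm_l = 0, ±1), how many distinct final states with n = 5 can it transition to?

E1 requires Δl = ±1, so l_f ∈ {1, 3}; with 0 ≤ l_f ≤ n_f−1 = 4, the allowed l_f values are {1, 3}.
For l_f = 1: m_f ∈ {m_i−1, m_i, m_i+1} ∩ [−1, 1] = {1} → 1 state.
For l_f = 3: m_f ∈ {m_i−1, m_i, m_i+1} ∩ [−3, 3] = {1, 2, 3} → 3 states.
Total: 4.

4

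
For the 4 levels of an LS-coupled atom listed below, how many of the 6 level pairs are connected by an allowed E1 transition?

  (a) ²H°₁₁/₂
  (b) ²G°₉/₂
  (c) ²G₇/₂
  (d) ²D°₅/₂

(a)–(b): forbidden (parity).
(a)–(c): forbidden (ΔJ).
(a)–(d): forbidden (parity, ΔL, ΔJ).
(b)–(c): allowed.
(b)–(d): forbidden (parity, ΔL, ΔJ).
(c)–(d): forbidden (ΔL).
Allowed pairs: 1 of 6.

1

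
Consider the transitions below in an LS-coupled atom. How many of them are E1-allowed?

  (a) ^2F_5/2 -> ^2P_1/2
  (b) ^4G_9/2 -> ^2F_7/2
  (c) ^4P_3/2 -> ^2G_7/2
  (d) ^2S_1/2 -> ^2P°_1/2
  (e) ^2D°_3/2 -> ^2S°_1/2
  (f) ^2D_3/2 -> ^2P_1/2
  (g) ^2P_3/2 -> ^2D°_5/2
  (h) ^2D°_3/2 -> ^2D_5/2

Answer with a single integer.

3

(a) forbidden (parity, ΔL, ΔJ fail)
(b) forbidden (parity, ΔS fail)
(c) forbidden (parity, ΔS, ΔL, ΔJ fail)
(d) allowed
(e) forbidden (parity, ΔL fail)
(f) forbidden (parity fails)
(g) allowed
(h) allowed
Total allowed: 3 of 8.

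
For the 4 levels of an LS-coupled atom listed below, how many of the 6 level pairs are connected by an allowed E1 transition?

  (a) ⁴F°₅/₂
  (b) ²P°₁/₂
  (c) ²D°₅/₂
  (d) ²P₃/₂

(a)–(b): forbidden (parity, ΔS, ΔL, ΔJ).
(a)–(c): forbidden (parity, ΔS).
(a)–(d): forbidden (ΔS, ΔL).
(b)–(c): forbidden (parity, ΔJ).
(b)–(d): allowed.
(c)–(d): allowed.
Allowed pairs: 2 of 6.

2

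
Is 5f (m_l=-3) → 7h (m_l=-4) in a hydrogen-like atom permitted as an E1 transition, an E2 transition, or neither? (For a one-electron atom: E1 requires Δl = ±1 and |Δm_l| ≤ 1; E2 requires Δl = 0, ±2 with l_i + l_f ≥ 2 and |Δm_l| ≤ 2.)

Δl = 5 − 3 = +2; l_i + l_f = 8.
Δm_l = -1.
E1 (Δl = ±1, |Δm_l| ≤ 1): not satisfied.
E2 (Δl = 0,±2, l_i+l_f ≥ 2, |Δm_l| ≤ 2): satisfied.

E2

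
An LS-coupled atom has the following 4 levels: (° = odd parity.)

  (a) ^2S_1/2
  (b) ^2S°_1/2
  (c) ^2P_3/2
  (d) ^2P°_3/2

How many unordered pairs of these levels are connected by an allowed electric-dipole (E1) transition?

3

(a)–(b): forbidden (ΔL).
(a)–(c): forbidden (parity).
(a)–(d): allowed.
(b)–(c): allowed.
(b)–(d): forbidden (parity).
(c)–(d): allowed.
Allowed pairs: 3 of 6.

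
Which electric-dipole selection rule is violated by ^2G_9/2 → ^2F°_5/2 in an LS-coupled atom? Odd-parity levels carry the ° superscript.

Initial level: S=1/2, L=4, J=9/2, parity even. Final level: S=1/2, L=3, J=5/2, parity odd.
Parity must change: even → odd — satisfied.
ΔS = 0: S: 1/2 → 1/2 — satisfied.
ΔL = 0, ±1 (not L=0↔0): L: 4 → 3, ΔL = -1 — satisfied.
ΔJ = 0, ±1 (not J=0↔0): J: 9/2 → 5/2, ΔJ = -2 — violated.

the ΔJ = 0, ±1 rule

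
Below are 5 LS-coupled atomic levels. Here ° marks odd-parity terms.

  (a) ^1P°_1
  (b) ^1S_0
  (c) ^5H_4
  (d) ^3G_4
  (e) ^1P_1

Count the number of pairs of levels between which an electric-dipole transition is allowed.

(a)–(b): allowed.
(a)–(c): forbidden (ΔS, ΔL, ΔJ).
(a)–(d): forbidden (ΔS, ΔL, ΔJ).
(a)–(e): allowed.
(b)–(c): forbidden (parity, ΔS, ΔL, ΔJ).
(b)–(d): forbidden (parity, ΔS, ΔL, ΔJ).
(b)–(e): forbidden (parity).
(c)–(d): forbidden (parity, ΔS).
(c)–(e): forbidden (parity, ΔS, ΔL, ΔJ).
(d)–(e): forbidden (parity, ΔS, ΔL, ΔJ).
Allowed pairs: 2 of 10.

2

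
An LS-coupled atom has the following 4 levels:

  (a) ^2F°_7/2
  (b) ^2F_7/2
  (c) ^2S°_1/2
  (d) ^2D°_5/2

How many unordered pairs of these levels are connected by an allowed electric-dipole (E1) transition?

(a)–(b): allowed.
(a)–(c): forbidden (parity, ΔL, ΔJ).
(a)–(d): forbidden (parity).
(b)–(c): forbidden (ΔL, ΔJ).
(b)–(d): allowed.
(c)–(d): forbidden (parity, ΔL, ΔJ).
Allowed pairs: 2 of 6.

2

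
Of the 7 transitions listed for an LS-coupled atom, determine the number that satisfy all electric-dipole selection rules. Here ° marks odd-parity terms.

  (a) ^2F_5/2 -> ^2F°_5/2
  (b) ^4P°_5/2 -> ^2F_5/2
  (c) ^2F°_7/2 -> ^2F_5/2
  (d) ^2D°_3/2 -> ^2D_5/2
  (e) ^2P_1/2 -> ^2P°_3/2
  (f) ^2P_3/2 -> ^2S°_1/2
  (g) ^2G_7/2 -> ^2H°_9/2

(a) allowed
(b) forbidden (ΔS, ΔL fail)
(c) allowed
(d) allowed
(e) allowed
(f) allowed
(g) allowed
Total allowed: 6 of 7.

6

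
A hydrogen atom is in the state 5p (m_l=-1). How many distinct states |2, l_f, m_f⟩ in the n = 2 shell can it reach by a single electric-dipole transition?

E1 requires Δl = ±1, so l_f ∈ {0, 2}; with 0 ≤ l_f ≤ n_f−1 = 1, the allowed l_f values are {0}.
For l_f = 0: m_f ∈ {m_i−1, m_i, m_i+1} ∩ [−0, 0] = {0} → 1 state.
Total: 1.

1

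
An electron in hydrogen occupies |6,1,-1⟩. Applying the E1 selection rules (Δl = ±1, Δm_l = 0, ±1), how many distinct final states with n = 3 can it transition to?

4

E1 requires Δl = ±1, so l_f ∈ {0, 2}; with 0 ≤ l_f ≤ n_f−1 = 2, the allowed l_f values are {0, 2}.
For l_f = 0: m_f ∈ {m_i−1, m_i, m_i+1} ∩ [−0, 0] = {0} → 1 state.
For l_f = 2: m_f ∈ {m_i−1, m_i, m_i+1} ∩ [−2, 2] = {-2, -1, 0} → 3 states.
Total: 4.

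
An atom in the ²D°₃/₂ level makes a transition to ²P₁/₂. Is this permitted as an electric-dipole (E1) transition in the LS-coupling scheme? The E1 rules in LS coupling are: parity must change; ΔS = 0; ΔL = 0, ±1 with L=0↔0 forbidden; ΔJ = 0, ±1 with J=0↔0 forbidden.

Parity must change: odd → even — ✓.
ΔS = 0: S: 1/2 → 1/2 — ✓.
ΔL = 0, ±1 (not L=0↔0): L: 2 → 1, ΔL = -1 — ✓.
ΔJ = 0, ±1 (not J=0↔0): J: 3/2 → 1/2, ΔJ = -1 — ✓.
All four E1 rules are satisfied.

allowed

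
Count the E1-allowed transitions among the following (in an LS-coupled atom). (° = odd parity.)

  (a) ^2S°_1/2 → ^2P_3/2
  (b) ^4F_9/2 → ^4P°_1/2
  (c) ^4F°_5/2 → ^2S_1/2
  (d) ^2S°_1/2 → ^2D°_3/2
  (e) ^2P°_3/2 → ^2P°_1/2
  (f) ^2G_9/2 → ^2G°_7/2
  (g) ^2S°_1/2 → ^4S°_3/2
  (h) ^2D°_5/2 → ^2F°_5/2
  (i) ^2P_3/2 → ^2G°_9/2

(a) allowed
(b) forbidden (ΔL, ΔJ fail)
(c) forbidden (ΔS, ΔL, ΔJ fail)
(d) forbidden (parity, ΔL fail)
(e) forbidden (parity fails)
(f) allowed
(g) forbidden (parity, ΔS, ΔL fail)
(h) forbidden (parity fails)
(i) forbidden (ΔL, ΔJ fail)
Total allowed: 2 of 9.

2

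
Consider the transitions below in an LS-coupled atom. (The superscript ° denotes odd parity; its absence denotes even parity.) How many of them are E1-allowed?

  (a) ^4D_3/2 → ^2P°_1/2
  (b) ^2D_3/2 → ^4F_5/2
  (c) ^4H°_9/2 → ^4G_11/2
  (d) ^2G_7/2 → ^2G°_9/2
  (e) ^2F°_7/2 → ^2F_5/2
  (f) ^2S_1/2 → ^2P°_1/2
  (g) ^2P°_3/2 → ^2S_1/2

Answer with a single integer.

(a) forbidden (ΔS fails)
(b) forbidden (parity, ΔS fail)
(c) allowed
(d) allowed
(e) allowed
(f) allowed
(g) allowed
Total allowed: 5 of 7.

5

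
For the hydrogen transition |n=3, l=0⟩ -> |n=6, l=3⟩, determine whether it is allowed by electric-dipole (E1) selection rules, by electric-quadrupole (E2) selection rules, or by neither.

neither

Δl = 3 − 0 = +3; l_i + l_f = 3.
E1 (Δl = ±1): not satisfied.
E2 (Δl = 0,±2, l_i+l_f ≥ 2): not satisfied.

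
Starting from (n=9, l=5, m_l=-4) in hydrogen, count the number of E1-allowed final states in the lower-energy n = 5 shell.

2

E1 requires Δl = ±1, so l_f ∈ {4, 6}; with 0 ≤ l_f ≤ n_f−1 = 4, the allowed l_f values are {4}.
For l_f = 4: m_f ∈ {m_i−1, m_i, m_i+1} ∩ [−4, 4] = {-4, -3} → 2 states.
Total: 2.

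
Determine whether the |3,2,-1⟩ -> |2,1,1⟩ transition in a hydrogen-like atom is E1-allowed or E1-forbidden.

Initial l = 2, final l = 1, so Δl = -1. E1 requires Δl = ±1: ✓.
Δm_l = 1 − (-1) = +2. E1 requires Δm_l = 0, ±1: ✗.
The transition is electric-dipole forbidden.

forbidden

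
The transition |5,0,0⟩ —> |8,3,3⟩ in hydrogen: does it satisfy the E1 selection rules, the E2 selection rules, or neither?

neither

Δl = 3 − 0 = +3; l_i + l_f = 3.
Δm_l = +3.
E1 (Δl = ±1, |Δm_l| ≤ 1): not satisfied.
E2 (Δl = 0,±2, l_i+l_f ≥ 2, |Δm_l| ≤ 2): not satisfied.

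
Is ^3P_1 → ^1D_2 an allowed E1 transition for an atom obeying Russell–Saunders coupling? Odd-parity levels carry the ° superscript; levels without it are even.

forbidden

Parity must change: even → even — fails.
ΔS = 0: S: 1 → 0 — fails.
ΔL = 0, ±1 (not L=0↔0): L: 1 → 2, ΔL = +1 — ok.
ΔJ = 0, ±1 (not J=0↔0): J: 1 → 2, ΔJ = +1 — ok.
Rule(s) violated: parity, ΔS.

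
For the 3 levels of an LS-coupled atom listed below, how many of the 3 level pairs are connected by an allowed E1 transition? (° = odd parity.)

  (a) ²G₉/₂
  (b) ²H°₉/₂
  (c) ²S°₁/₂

(a)–(b): allowed.
(a)–(c): forbidden (ΔL, ΔJ).
(b)–(c): forbidden (parity, ΔL, ΔJ).
Allowed pairs: 1 of 3.

1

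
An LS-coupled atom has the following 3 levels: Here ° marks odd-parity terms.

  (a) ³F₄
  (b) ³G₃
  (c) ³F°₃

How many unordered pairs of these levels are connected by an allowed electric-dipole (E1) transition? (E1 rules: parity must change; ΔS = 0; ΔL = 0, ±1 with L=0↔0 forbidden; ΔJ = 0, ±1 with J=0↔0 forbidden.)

(a)–(b): forbidden (parity).
(a)–(c): allowed.
(b)–(c): allowed.
Allowed pairs: 2 of 3.

2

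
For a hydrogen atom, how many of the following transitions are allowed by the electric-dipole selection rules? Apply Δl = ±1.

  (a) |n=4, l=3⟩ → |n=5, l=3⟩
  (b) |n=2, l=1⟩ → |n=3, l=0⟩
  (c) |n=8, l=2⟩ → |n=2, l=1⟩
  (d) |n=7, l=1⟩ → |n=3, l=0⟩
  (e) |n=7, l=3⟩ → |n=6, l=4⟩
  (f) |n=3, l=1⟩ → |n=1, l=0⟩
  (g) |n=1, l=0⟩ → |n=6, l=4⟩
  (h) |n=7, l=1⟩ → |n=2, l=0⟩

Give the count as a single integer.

6

(a) forbidden — Δl = +0 (E1 requires Δl = ±1)
(b) allowed
(c) allowed
(d) allowed
(e) allowed
(f) allowed
(g) forbidden — Δl = +4 (E1 requires Δl = ±1)
(h) allowed
Total allowed: 6 of 8.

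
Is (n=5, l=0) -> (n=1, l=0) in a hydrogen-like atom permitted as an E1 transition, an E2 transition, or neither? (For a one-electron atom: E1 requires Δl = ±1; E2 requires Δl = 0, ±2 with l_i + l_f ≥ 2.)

Δl = 0 − 0 = +0; l_i + l_f = 0.
E1 (Δl = ±1): not satisfied.
E2 (Δl = 0,±2, l_i+l_f ≥ 2): not satisfied.

neither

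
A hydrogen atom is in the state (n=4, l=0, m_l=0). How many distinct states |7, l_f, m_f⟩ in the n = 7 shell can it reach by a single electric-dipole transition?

3

E1 requires Δl = ±1, so l_f ∈ {-1, 1}; with 0 ≤ l_f ≤ n_f−1 = 6, the allowed l_f values are {1}.
For l_f = 1: m_f ∈ {m_i−1, m_i, m_i+1} ∩ [−1, 1] = {-1, 0, 1} → 3 states.
Total: 3.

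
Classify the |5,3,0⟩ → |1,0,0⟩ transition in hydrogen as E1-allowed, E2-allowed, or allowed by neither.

neither

Δl = 0 − 3 = -3; l_i + l_f = 3.
Δm_l = +0.
E1 (Δl = ±1, |Δm_l| ≤ 1): not satisfied.
E2 (Δl = 0,±2, l_i+l_f ≥ 2, |Δm_l| ≤ 2): not satisfied.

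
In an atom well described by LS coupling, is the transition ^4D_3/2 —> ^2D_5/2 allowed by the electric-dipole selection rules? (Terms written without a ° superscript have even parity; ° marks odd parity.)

Reading off the term symbols: S 3/2→1/2, L 2→2, J 3/2→5/2, parity even→even.
ΔS = 0: S: 3/2 → 1/2 — violated.
Parity must change: even → even — violated.
ΔJ = 0, ±1 (not J=0↔0): J: 3/2 → 5/2, ΔJ = +1 — satisfied.
ΔL = 0, ±1 (not L=0↔0): L: 2 → 2, ΔL = +0 — satisfied.
Rule(s) violated: parity, ΔS.

forbidden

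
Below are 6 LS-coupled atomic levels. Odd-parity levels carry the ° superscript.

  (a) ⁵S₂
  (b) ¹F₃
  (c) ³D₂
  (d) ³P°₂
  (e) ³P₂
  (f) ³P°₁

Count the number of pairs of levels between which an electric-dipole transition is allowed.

(a)–(b): forbidden (parity, ΔS, ΔL).
(a)–(c): forbidden (parity, ΔS, ΔL).
(a)–(d): forbidden (ΔS).
(a)–(e): forbidden (parity, ΔS).
(a)–(f): forbidden (ΔS).
(b)–(c): forbidden (parity, ΔS).
(b)–(d): forbidden (ΔS, ΔL).
(b)–(e): forbidden (parity, ΔS, ΔL).
(b)–(f): forbidden (ΔS, ΔL, ΔJ).
(c)–(d): allowed.
(c)–(e): forbidden (parity).
(c)–(f): allowed.
(d)–(e): allowed.
(d)–(f): forbidden (parity).
(e)–(f): allowed.
Allowed pairs: 4 of 15.

4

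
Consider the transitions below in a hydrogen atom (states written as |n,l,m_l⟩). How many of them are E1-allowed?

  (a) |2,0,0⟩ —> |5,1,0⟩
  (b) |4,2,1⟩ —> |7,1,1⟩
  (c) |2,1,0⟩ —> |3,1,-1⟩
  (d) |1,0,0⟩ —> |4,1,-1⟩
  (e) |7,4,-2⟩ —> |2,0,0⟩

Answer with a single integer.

(a) allowed
(b) allowed
(c) forbidden — Δl = +0 (E1 requires Δl = ±1)
(d) allowed
(e) forbidden — Δl = -4 (E1 requires Δl = ±1); Δm_l = +2 (E1 requires Δm_l = 0, ±1)
Total allowed: 3 of 5.

3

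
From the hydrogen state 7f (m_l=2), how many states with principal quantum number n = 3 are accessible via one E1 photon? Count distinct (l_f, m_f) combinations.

2

E1 requires Δl = ±1, so l_f ∈ {2, 4}; with 0 ≤ l_f ≤ n_f−1 = 2, the allowed l_f values are {2}.
For l_f = 2: m_f ∈ {m_i−1, m_i, m_i+1} ∩ [−2, 2] = {1, 2} → 2 states.
Total: 2.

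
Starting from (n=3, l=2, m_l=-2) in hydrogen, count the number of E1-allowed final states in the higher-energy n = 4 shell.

E1 requires Δl = ±1, so l_f ∈ {1, 3}; with 0 ≤ l_f ≤ n_f−1 = 3, the allowed l_f values are {1, 3}.
For l_f = 1: m_f ∈ {m_i−1, m_i, m_i+1} ∩ [−1, 1] = {-1} → 1 state.
For l_f = 3: m_f ∈ {m_i−1, m_i, m_i+1} ∩ [−3, 3] = {-3, -2, -1} → 3 states.
Total: 4.

4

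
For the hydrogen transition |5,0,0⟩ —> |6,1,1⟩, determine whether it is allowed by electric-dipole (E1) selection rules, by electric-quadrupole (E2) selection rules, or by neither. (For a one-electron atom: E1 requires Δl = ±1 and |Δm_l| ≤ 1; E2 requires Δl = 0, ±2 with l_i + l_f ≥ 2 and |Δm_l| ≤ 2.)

Δl = 1 − 0 = +1; l_i + l_f = 1.
Δm_l = +1.
E1 (Δl = ±1, |Δm_l| ≤ 1): satisfied.
E2 (Δl = 0,±2, l_i+l_f ≥ 2, |Δm_l| ≤ 2): not satisfied.

E1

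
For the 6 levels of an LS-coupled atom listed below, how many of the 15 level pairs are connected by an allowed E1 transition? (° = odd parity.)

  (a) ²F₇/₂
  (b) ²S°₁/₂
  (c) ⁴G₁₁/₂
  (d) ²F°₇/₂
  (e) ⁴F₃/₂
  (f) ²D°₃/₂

1

(a)–(b): forbidden (ΔL, ΔJ).
(a)–(c): forbidden (parity, ΔS, ΔJ).
(a)–(d): allowed.
(a)–(e): forbidden (parity, ΔS, ΔJ).
(a)–(f): forbidden (ΔJ).
(b)–(c): forbidden (ΔS, ΔL, ΔJ).
(b)–(d): forbidden (parity, ΔL, ΔJ).
(b)–(e): forbidden (ΔS, ΔL).
(b)–(f): forbidden (parity, ΔL).
(c)–(d): forbidden (ΔS, ΔJ).
(c)–(e): forbidden (parity, ΔJ).
(c)–(f): forbidden (ΔS, ΔL, ΔJ).
(d)–(e): forbidden (ΔS, ΔJ).
(d)–(f): forbidden (parity, ΔJ).
(e)–(f): forbidden (ΔS).
Allowed pairs: 1 of 15.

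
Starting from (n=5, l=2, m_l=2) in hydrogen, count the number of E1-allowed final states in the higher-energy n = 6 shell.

4

E1 requires Δl = ±1, so l_f ∈ {1, 3}; with 0 ≤ l_f ≤ n_f−1 = 5, the allowed l_f values are {1, 3}.
For l_f = 1: m_f ∈ {m_i−1, m_i, m_i+1} ∩ [−1, 1] = {1} → 1 state.
For l_f = 3: m_f ∈ {m_i−1, m_i, m_i+1} ∩ [−3, 3] = {1, 2, 3} → 3 states.
Total: 4.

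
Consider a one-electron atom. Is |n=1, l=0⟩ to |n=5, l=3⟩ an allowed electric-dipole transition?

forbidden

Δl = 3 − 0 = +3; the E1 rule Δl = ±1 is fails.
The transition is electric-dipole forbidden.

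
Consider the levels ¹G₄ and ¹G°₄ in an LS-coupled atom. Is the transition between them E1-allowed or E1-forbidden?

Parity must change: even → odd — ✓.
ΔS = 0: S: 0 → 0 — ✓.
ΔL = 0, ±1 (not L=0↔0): L: 4 → 4, ΔL = +0 — ✓.
ΔJ = 0, ±1 (not J=0↔0): J: 4 → 4, ΔJ = +0 — ✓.
All four E1 rules are satisfied.

allowed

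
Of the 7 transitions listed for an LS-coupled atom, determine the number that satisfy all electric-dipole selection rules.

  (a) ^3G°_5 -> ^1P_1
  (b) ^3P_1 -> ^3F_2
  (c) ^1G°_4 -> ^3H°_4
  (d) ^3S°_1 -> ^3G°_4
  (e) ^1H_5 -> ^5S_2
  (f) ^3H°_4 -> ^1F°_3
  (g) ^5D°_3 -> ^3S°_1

0

(a) forbidden (ΔS, ΔL, ΔJ fail)
(b) forbidden (parity, ΔL fail)
(c) forbidden (parity, ΔS fail)
(d) forbidden (parity, ΔL, ΔJ fail)
(e) forbidden (parity, ΔS, ΔL, ΔJ fail)
(f) forbidden (parity, ΔS, ΔL fail)
(g) forbidden (parity, ΔS, ΔL, ΔJ fail)
Total allowed: 0 of 7.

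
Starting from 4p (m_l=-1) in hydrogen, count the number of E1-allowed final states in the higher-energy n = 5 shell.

4

E1 requires Δl = ±1, so l_f ∈ {0, 2}; with 0 ≤ l_f ≤ n_f−1 = 4, the allowed l_f values are {0, 2}.
For l_f = 0: m_f ∈ {m_i−1, m_i, m_i+1} ∩ [−0, 0] = {0} → 1 state.
For l_f = 2: m_f ∈ {m_i−1, m_i, m_i+1} ∩ [−2, 2] = {-2, -1, 0} → 3 states.
Total: 4.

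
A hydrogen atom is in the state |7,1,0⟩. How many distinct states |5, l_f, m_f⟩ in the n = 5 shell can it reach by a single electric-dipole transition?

E1 requires Δl = ±1, so l_f ∈ {0, 2}; with 0 ≤ l_f ≤ n_f−1 = 4, the allowed l_f values are {0, 2}.
For l_f = 0: m_f ∈ {m_i−1, m_i, m_i+1} ∩ [−0, 0] = {0} → 1 state.
For l_f = 2: m_f ∈ {m_i−1, m_i, m_i+1} ∩ [−2, 2] = {-1, 0, 1} → 3 states.
Total: 4.

4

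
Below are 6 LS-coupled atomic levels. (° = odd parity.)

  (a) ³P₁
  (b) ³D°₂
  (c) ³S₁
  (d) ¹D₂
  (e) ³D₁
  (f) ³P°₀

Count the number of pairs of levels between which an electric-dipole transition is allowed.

(a)–(b): allowed.
(a)–(c): forbidden (parity).
(a)–(d): forbidden (parity, ΔS).
(a)–(e): forbidden (parity).
(a)–(f): allowed.
(b)–(c): forbidden (ΔL).
(b)–(d): forbidden (ΔS).
(b)–(e): allowed.
(b)–(f): forbidden (parity, ΔJ).
(c)–(d): forbidden (parity, ΔS, ΔL).
(c)–(e): forbidden (parity, ΔL).
(c)–(f): allowed.
(d)–(e): forbidden (parity, ΔS).
(d)–(f): forbidden (ΔS, ΔJ).
(e)–(f): allowed.
Allowed pairs: 5 of 15.

5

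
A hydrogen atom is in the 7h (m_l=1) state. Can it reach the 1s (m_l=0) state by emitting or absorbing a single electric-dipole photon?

Initial l = 5, final l = 0, so Δl = -5. E1 requires Δl = ±1: ✗.
Δm_l = 0 − (1) = -1. E1 requires Δm_l = 0, ±1: ✓.
The transition is electric-dipole forbidden.

forbidden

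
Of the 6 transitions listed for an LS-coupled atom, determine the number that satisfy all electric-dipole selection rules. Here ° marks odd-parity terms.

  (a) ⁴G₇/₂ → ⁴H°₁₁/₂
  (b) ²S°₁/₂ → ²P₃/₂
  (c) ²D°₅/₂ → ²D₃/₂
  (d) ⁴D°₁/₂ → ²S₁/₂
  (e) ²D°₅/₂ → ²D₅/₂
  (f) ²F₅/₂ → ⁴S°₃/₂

(a) forbidden (ΔJ fails)
(b) allowed
(c) allowed
(d) forbidden (ΔS, ΔL fail)
(e) allowed
(f) forbidden (ΔS, ΔL fail)
Total allowed: 3 of 6.

3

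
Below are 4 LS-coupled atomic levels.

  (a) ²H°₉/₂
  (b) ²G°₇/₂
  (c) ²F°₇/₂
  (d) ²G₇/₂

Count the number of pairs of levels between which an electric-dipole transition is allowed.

3

(a)–(b): forbidden (parity).
(a)–(c): forbidden (parity, ΔL).
(a)–(d): allowed.
(b)–(c): forbidden (parity).
(b)–(d): allowed.
(c)–(d): allowed.
Allowed pairs: 3 of 6.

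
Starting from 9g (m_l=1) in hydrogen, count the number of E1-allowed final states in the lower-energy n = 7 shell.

E1 requires Δl = ±1, so l_f ∈ {3, 5}; with 0 ≤ l_f ≤ n_f−1 = 6, the allowed l_f values are {3, 5}.
For l_f = 3: m_f ∈ {m_i−1, m_i, m_i+1} ∩ [−3, 3] = {0, 1, 2} → 3 states.
For l_f = 5: m_f ∈ {m_i−1, m_i, m_i+1} ∩ [−5, 5] = {0, 1, 2} → 3 states.
Total: 6.

6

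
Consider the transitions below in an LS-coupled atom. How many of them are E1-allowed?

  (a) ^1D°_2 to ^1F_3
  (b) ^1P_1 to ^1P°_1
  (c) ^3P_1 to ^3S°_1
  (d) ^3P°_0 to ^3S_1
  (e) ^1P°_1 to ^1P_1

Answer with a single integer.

(a) allowed
(b) allowed
(c) allowed
(d) allowed
(e) allowed
Total allowed: 5 of 5.

5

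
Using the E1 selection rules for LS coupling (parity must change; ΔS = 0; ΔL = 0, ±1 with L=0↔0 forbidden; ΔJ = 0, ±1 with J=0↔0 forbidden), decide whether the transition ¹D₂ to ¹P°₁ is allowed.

allowed

Parity must change: even → odd — ✓.
ΔS = 0: S: 0 → 0 — ✓.
ΔL = 0, ±1 (not L=0↔0): L: 2 → 1, ΔL = -1 — ✓.
ΔJ = 0, ±1 (not J=0↔0): J: 2 → 1, ΔJ = -1 — ✓.
All four E1 rules are satisfied.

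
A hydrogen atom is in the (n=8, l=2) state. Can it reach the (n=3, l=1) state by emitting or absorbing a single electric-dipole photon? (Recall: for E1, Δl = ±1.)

Initial l = 2, final l = 1, so Δl = -1. E1 requires Δl = ±1: satisfied.
All E1 selection rules are satisfied.

allowed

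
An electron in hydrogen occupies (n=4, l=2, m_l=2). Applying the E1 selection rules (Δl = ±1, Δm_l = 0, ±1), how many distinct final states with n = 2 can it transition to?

1

E1 requires Δl = ±1, so l_f ∈ {1, 3}; with 0 ≤ l_f ≤ n_f−1 = 1, the allowed l_f values are {1}.
For l_f = 1: m_f ∈ {m_i−1, m_i, m_i+1} ∩ [−1, 1] = {1} → 1 state.
Total: 1.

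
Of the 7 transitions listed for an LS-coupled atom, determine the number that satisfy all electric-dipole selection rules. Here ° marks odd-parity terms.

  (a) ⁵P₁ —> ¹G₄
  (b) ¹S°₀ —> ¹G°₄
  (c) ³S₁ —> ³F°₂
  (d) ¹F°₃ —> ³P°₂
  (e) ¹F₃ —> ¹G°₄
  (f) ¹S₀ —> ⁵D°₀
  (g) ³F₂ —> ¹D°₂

1

(a) forbidden (parity, ΔS, ΔL, ΔJ fail)
(b) forbidden (parity, ΔL, ΔJ fail)
(c) forbidden (ΔL fails)
(d) forbidden (parity, ΔS, ΔL fail)
(e) allowed
(f) forbidden (ΔS, ΔL, ΔJ fail)
(g) forbidden (ΔS fails)
Total allowed: 1 of 7.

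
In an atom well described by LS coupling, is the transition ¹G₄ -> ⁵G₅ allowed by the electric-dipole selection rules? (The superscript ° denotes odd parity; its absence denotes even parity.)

Initial level: S=0, L=4, J=4, parity even. Final level: S=2, L=4, J=5, parity even.
Parity must change: even → even — violated.
ΔS = 0: S: 0 → 2 — violated.
ΔL = 0, ±1 (not L=0↔0): L: 4 → 4, ΔL = +0 — satisfied.
ΔJ = 0, ±1 (not J=0↔0): J: 4 → 5, ΔJ = +1 — satisfied.
Rule(s) violated: parity, ΔS.

forbidden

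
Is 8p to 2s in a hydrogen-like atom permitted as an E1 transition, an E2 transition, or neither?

E1

Δl = 0 − 1 = -1; l_i + l_f = 1.
E1 (Δl = ±1): satisfied.
E2 (Δl = 0,±2, l_i+l_f ≥ 2): not satisfied.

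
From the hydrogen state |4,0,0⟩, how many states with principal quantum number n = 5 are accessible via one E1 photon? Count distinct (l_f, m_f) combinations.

3

E1 requires Δl = ±1, so l_f ∈ {-1, 1}; with 0 ≤ l_f ≤ n_f−1 = 4, the allowed l_f values are {1}.
For l_f = 1: m_f ∈ {m_i−1, m_i, m_i+1} ∩ [−1, 1] = {-1, 0, 1} → 3 states.
Total: 3.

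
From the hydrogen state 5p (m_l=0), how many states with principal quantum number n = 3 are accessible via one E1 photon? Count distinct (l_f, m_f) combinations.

4

E1 requires Δl = ±1, so l_f ∈ {0, 2}; with 0 ≤ l_f ≤ n_f−1 = 2, the allowed l_f values are {0, 2}.
For l_f = 0: m_f ∈ {m_i−1, m_i, m_i+1} ∩ [−0, 0] = {0} → 1 state.
For l_f = 2: m_f ∈ {m_i−1, m_i, m_i+1} ∩ [−2, 2] = {-1, 0, 1} → 3 states.
Total: 4.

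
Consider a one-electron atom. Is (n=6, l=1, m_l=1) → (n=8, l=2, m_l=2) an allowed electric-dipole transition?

allowed

Initial l = 1, final l = 2, so Δl = +1. E1 requires Δl = ±1: satisfied.
m_l: 1 → 2 (Δm_l = +1). |Δm_l| ≤ 1 satisfied.
All E1 selection rules are satisfied.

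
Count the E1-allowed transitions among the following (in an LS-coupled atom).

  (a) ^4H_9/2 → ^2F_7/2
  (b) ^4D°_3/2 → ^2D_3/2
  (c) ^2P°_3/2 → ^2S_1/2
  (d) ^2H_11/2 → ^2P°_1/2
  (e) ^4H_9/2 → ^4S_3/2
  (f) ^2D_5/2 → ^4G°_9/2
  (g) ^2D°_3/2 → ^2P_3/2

2

(a) forbidden (parity, ΔS, ΔL fail)
(b) forbidden (ΔS fails)
(c) allowed
(d) forbidden (ΔL, ΔJ fail)
(e) forbidden (parity, ΔL, ΔJ fail)
(f) forbidden (ΔS, ΔL, ΔJ fail)
(g) allowed
Total allowed: 2 of 7.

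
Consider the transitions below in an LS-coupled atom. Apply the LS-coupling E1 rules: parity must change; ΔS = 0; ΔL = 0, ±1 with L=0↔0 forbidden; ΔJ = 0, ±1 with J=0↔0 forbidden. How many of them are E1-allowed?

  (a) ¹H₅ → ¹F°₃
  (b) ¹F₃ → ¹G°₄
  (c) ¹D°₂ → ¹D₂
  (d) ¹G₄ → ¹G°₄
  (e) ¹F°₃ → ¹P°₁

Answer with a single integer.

3

(a) forbidden (ΔL, ΔJ fail)
(b) allowed
(c) allowed
(d) allowed
(e) forbidden (parity, ΔL, ΔJ fail)
Total allowed: 3 of 5.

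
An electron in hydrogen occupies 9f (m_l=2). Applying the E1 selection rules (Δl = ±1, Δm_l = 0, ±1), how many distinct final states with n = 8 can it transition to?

E1 requires Δl = ±1, so l_f ∈ {2, 4}; with 0 ≤ l_f ≤ n_f−1 = 7, the allowed l_f values are {2, 4}.
For l_f = 2: m_f ∈ {m_i−1, m_i, m_i+1} ∩ [−2, 2] = {1, 2} → 2 states.
For l_f = 4: m_f ∈ {m_i−1, m_i, m_i+1} ∩ [−4, 4] = {1, 2, 3} → 3 states.
Total: 5.

5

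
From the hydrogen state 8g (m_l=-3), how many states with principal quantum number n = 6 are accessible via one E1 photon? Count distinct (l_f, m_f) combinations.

E1 requires Δl = ±1, so l_f ∈ {3, 5}; with 0 ≤ l_f ≤ n_f−1 = 5, the allowed l_f values are {3, 5}.
For l_f = 3: m_f ∈ {m_i−1, m_i, m_i+1} ∩ [−3, 3] = {-3, -2} → 2 states.
For l_f = 5: m_f ∈ {m_i−1, m_i, m_i+1} ∩ [−5, 5] = {-4, -3, -2} → 3 states.
Total: 5.

5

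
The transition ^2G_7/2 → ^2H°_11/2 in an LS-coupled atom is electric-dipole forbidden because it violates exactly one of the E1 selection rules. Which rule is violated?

Parity must change: even → odd — ✓.
ΔS = 0: S: 1/2 → 1/2 — ✓.
ΔL = 0, ±1 (not L=0↔0): L: 4 → 5, ΔL = +1 — ✓.
ΔJ = 0, ±1 (not J=0↔0): J: 7/2 → 11/2, ΔJ = +2 — ✗.

the ΔJ = 0, ±1 rule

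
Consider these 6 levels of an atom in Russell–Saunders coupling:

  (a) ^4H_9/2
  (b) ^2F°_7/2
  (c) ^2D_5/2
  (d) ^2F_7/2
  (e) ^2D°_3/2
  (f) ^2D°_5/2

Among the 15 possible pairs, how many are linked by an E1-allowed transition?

(a)–(b): forbidden (ΔS, ΔL).
(a)–(c): forbidden (parity, ΔS, ΔL, ΔJ).
(a)–(d): forbidden (parity, ΔS, ΔL).
(a)–(e): forbidden (ΔS, ΔL, ΔJ).
(a)–(f): forbidden (ΔS, ΔL, ΔJ).
(b)–(c): allowed.
(b)–(d): allowed.
(b)–(e): forbidden (parity, ΔJ).
(b)–(f): forbidden (parity).
(c)–(d): forbidden (parity).
(c)–(e): allowed.
(c)–(f): allowed.
(d)–(e): forbidden (ΔJ).
(d)–(f): allowed.
(e)–(f): forbidden (parity).
Allowed pairs: 5 of 15.

5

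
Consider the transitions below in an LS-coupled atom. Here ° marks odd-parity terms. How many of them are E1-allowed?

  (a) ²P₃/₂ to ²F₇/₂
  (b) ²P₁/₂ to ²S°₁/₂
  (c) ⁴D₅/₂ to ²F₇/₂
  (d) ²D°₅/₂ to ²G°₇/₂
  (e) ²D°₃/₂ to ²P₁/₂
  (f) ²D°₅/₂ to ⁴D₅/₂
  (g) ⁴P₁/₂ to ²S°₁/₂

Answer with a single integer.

(a) forbidden (parity, ΔL, ΔJ fail)
(b) allowed
(c) forbidden (parity, ΔS fail)
(d) forbidden (parity, ΔL fail)
(e) allowed
(f) forbidden (ΔS fails)
(g) forbidden (ΔS fails)
Total allowed: 2 of 7.

2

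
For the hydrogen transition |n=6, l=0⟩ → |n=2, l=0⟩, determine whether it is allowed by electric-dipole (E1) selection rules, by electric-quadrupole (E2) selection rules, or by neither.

Δl = 0 − 0 = +0; l_i + l_f = 0.
E1 (Δl = ±1): not satisfied.
E2 (Δl = 0,±2, l_i+l_f ≥ 2): not satisfied.

neither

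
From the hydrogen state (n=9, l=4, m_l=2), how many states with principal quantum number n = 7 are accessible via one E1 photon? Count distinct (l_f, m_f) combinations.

E1 requires Δl = ±1, so l_f ∈ {3, 5}; with 0 ≤ l_f ≤ n_f−1 = 6, the allowed l_f values are {3, 5}.
For l_f = 3: m_f ∈ {m_i−1, m_i, m_i+1} ∩ [−3, 3] = {1, 2, 3} → 3 states.
For l_f = 5: m_f ∈ {m_i−1, m_i, m_i+1} ∩ [−5, 5] = {1, 2, 3} → 3 states.
Total: 6.

6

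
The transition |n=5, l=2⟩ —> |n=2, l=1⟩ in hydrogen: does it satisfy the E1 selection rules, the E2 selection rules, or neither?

E1

Δl = 1 − 2 = -1; l_i + l_f = 3.
E1 (Δl = ±1): satisfied.
E2 (Δl = 0,±2, l_i+l_f ≥ 2): not satisfied.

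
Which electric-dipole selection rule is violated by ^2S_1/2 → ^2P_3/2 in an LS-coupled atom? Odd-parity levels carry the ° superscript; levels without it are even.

parity

Initial level: S=1/2, L=0, J=1/2, parity even. Final level: S=1/2, L=1, J=3/2, parity even.
Parity must change: even → even — fails.
ΔS = 0: S: 1/2 → 1/2 — passes.
ΔL = 0, ±1 (not L=0↔0): L: 0 → 1, ΔL = +1 — passes.
ΔJ = 0, ±1 (not J=0↔0): J: 1/2 → 3/2, ΔJ = +1 — passes.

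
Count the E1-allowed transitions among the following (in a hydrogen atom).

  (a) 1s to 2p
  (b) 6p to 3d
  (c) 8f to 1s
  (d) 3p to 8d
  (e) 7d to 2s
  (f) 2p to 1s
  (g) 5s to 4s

4

(a) allowed
(b) allowed
(c) forbidden — Δl = -3 (E1 requires Δl = ±1)
(d) allowed
(e) forbidden — Δl = -2 (E1 requires Δl = ±1)
(f) allowed
(g) forbidden — Δl = +0 (E1 requires Δl = ±1)
Total allowed: 4 of 7.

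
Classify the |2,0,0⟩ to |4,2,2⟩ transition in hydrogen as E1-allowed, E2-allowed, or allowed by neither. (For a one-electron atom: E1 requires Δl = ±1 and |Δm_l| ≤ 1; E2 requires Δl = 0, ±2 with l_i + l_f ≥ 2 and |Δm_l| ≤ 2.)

E2

Δl = 2 − 0 = +2; l_i + l_f = 2.
Δm_l = +2.
E1 (Δl = ±1, |Δm_l| ≤ 1): not satisfied.
E2 (Δl = 0,±2, l_i+l_f ≥ 2, |Δm_l| ≤ 2): satisfied.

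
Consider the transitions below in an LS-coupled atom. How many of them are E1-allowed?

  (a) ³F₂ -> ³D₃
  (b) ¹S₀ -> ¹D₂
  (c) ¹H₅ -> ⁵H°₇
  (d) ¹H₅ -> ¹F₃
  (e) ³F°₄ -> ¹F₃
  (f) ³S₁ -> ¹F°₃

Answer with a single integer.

0

(a) forbidden (parity fails)
(b) forbidden (parity, ΔL, ΔJ fail)
(c) forbidden (ΔS, ΔJ fail)
(d) forbidden (parity, ΔL, ΔJ fail)
(e) forbidden (ΔS fails)
(f) forbidden (ΔS, ΔL, ΔJ fail)
Total allowed: 0 of 6.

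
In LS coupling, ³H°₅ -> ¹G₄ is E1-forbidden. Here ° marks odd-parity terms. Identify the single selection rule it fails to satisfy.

Parity must change: odd → even — satisfied.
ΔS = 0: S: 1 → 0 — violated.
ΔL = 0, ±1 (not L=0↔0): L: 5 → 4, ΔL = -1 — satisfied.
ΔJ = 0, ±1 (not J=0↔0): J: 5 → 4, ΔJ = -1 — satisfied.

the ΔS = 0 rule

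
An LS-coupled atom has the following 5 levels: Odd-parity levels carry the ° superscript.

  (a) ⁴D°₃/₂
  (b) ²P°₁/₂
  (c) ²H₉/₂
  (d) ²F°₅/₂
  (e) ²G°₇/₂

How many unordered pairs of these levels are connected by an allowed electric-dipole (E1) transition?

(a)–(b): forbidden (parity, ΔS).
(a)–(c): forbidden (ΔS, ΔL, ΔJ).
(a)–(d): forbidden (parity, ΔS).
(a)–(e): forbidden (parity, ΔS, ΔL, ΔJ).
(b)–(c): forbidden (ΔL, ΔJ).
(b)–(d): forbidden (parity, ΔL, ΔJ).
(b)–(e): forbidden (parity, ΔL, ΔJ).
(c)–(d): forbidden (ΔL, ΔJ).
(c)–(e): allowed.
(d)–(e): forbidden (parity).
Allowed pairs: 1 of 10.

1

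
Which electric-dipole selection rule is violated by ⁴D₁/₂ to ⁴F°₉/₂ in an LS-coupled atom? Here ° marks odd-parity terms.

the ΔJ = 0, ±1 rule

Reading off the term symbols: S 3/2→3/2, L 2→3, J 1/2→9/2, parity even→odd.
Parity must change: even → odd — satisfied.
ΔS = 0: S: 3/2 → 3/2 — satisfied.
ΔL = 0, ±1 (not L=0↔0): L: 2 → 3, ΔL = +1 — satisfied.
ΔJ = 0, ±1 (not J=0↔0): J: 1/2 → 9/2, ΔJ = +4 — violated.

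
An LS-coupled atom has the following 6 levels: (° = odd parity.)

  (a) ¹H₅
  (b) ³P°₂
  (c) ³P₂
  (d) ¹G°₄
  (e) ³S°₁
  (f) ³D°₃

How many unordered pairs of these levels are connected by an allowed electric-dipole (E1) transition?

4

(a)–(b): forbidden (ΔS, ΔL, ΔJ).
(a)–(c): forbidden (parity, ΔS, ΔL, ΔJ).
(a)–(d): allowed.
(a)–(e): forbidden (ΔS, ΔL, ΔJ).
(a)–(f): forbidden (ΔS, ΔL, ΔJ).
(b)–(c): allowed.
(b)–(d): forbidden (parity, ΔS, ΔL, ΔJ).
(b)–(e): forbidden (parity).
(b)–(f): forbidden (parity).
(c)–(d): forbidden (ΔS, ΔL, ΔJ).
(c)–(e): allowed.
(c)–(f): allowed.
(d)–(e): forbidden (parity, ΔS, ΔL, ΔJ).
(d)–(f): forbidden (parity, ΔS, ΔL).
(e)–(f): forbidden (parity, ΔL, ΔJ).
Allowed pairs: 4 of 15.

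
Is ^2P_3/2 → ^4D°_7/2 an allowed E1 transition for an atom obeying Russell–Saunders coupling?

Initial level: S=1/2, L=1, J=3/2, parity even. Final level: S=3/2, L=2, J=7/2, parity odd.
Parity must change: even → odd — ok.
ΔS = 0: S: 1/2 → 3/2 — fails.
ΔL = 0, ±1 (not L=0↔0): L: 1 → 2, ΔL = +1 — ok.
ΔJ = 0, ±1 (not J=0↔0): J: 3/2 → 7/2, ΔJ = +2 — fails.
Rule(s) violated: ΔS, ΔJ.

forbidden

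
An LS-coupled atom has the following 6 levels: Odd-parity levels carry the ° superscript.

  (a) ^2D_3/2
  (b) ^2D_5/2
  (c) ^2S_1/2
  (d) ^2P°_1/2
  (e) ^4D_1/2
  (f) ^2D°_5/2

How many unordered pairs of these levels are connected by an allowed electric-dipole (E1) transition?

4

(a)–(b): forbidden (parity).
(a)–(c): forbidden (parity, ΔL).
(a)–(d): allowed.
(a)–(e): forbidden (parity, ΔS).
(a)–(f): allowed.
(b)–(c): forbidden (parity, ΔL, ΔJ).
(b)–(d): forbidden (ΔJ).
(b)–(e): forbidden (parity, ΔS, ΔJ).
(b)–(f): allowed.
(c)–(d): allowed.
(c)–(e): forbidden (parity, ΔS, ΔL).
(c)–(f): forbidden (ΔL, ΔJ).
(d)–(e): forbidden (ΔS).
(d)–(f): forbidden (parity, ΔJ).
(e)–(f): forbidden (ΔS, ΔJ).
Allowed pairs: 4 of 15.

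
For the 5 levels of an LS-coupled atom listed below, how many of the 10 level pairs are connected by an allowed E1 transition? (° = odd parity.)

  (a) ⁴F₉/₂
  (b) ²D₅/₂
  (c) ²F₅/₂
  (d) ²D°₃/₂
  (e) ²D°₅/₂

(a)–(b): forbidden (parity, ΔS, ΔJ).
(a)–(c): forbidden (parity, ΔS, ΔJ).
(a)–(d): forbidden (ΔS, ΔJ).
(a)–(e): forbidden (ΔS, ΔJ).
(b)–(c): forbidden (parity).
(b)–(d): allowed.
(b)–(e): allowed.
(c)–(d): allowed.
(c)–(e): allowed.
(d)–(e): forbidden (parity).
Allowed pairs: 4 of 10.

4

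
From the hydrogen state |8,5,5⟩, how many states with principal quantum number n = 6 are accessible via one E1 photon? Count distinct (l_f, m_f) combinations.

1

E1 requires Δl = ±1, so l_f ∈ {4, 6}; with 0 ≤ l_f ≤ n_f−1 = 5, the allowed l_f values are {4}.
For l_f = 4: m_f ∈ {m_i−1, m_i, m_i+1} ∩ [−4, 4] = {4} → 1 state.
Total: 1.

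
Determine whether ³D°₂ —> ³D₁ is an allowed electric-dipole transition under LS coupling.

allowed

Parity must change: odd → even — ✓.
ΔJ = 0, ±1 (not J=0↔0): J: 2 → 1, ΔJ = -1 — ✓.
ΔS = 0: S: 1 → 1 — ✓.
ΔL = 0, ±1 (not L=0↔0): L: 2 → 2, ΔL = +0 — ✓.
All four E1 rules are satisfied.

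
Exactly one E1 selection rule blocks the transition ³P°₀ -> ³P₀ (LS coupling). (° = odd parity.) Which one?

the J=0 ↔ J=0 exclusion

Initial level: S=1, L=1, J=0, parity odd. Final level: S=1, L=1, J=0, parity even.
ΔS = 0: S: 1 → 1 — ✓.
ΔJ = 0, ±1 (not J=0↔0): J: 0 → 0, ΔJ = +0 — ✗.
Parity must change: odd → even — ✓.
ΔL = 0, ±1 (not L=0↔0): L: 1 → 1, ΔL = +0 — ✓.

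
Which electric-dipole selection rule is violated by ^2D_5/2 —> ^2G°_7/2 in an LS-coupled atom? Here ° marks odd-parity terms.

Parity must change: even → odd — ✓.
ΔS = 0: S: 1/2 → 1/2 — ✓.
ΔL = 0, ±1 (not L=0↔0): L: 2 → 4, ΔL = +2 — ✗.
ΔJ = 0, ±1 (not J=0↔0): J: 5/2 → 7/2, ΔJ = +1 — ✓.

the ΔL = 0, ±1 rule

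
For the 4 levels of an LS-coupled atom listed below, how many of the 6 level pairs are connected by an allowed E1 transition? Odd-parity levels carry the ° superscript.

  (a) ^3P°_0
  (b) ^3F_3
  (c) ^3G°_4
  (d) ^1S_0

1

(a)–(b): forbidden (ΔL, ΔJ).
(a)–(c): forbidden (parity, ΔL, ΔJ).
(a)–(d): forbidden (ΔS, ΔJ).
(b)–(c): allowed.
(b)–(d): forbidden (parity, ΔS, ΔL, ΔJ).
(c)–(d): forbidden (ΔS, ΔL, ΔJ).
Allowed pairs: 1 of 6.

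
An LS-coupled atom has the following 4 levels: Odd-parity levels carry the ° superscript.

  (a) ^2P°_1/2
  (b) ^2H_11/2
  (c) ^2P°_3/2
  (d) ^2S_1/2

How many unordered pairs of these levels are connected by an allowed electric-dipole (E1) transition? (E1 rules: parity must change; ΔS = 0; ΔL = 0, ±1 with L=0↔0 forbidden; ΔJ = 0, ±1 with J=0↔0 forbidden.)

2

(a)–(b): forbidden (ΔL, ΔJ).
(a)–(c): forbidden (parity).
(a)–(d): allowed.
(b)–(c): forbidden (ΔL, ΔJ).
(b)–(d): forbidden (parity, ΔL, ΔJ).
(c)–(d): allowed.
Allowed pairs: 2 of 6.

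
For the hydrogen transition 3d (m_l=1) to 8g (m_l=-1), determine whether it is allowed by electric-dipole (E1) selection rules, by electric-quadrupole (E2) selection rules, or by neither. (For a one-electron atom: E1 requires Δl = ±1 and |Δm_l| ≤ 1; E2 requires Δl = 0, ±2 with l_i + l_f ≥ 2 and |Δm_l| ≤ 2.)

Δl = 4 − 2 = +2; l_i + l_f = 6.
Δm_l = -2.
E1 (Δl = ±1, |Δm_l| ≤ 1): not satisfied.
E2 (Δl = 0,±2, l_i+l_f ≥ 2, |Δm_l| ≤ 2): satisfied.

E2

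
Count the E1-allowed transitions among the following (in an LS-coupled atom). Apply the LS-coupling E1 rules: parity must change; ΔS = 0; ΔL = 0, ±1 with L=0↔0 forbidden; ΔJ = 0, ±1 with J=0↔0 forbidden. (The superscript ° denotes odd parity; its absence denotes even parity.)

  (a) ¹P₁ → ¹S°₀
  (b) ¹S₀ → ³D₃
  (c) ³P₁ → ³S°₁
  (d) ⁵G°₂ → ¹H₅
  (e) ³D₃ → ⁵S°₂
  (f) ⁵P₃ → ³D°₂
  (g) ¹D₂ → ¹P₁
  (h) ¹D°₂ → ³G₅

(a) allowed
(b) forbidden (parity, ΔS, ΔL, ΔJ fail)
(c) allowed
(d) forbidden (ΔS, ΔJ fail)
(e) forbidden (ΔS, ΔL fail)
(f) forbidden (ΔS fails)
(g) forbidden (parity fails)
(h) forbidden (ΔS, ΔL, ΔJ fail)
Total allowed: 2 of 8.

2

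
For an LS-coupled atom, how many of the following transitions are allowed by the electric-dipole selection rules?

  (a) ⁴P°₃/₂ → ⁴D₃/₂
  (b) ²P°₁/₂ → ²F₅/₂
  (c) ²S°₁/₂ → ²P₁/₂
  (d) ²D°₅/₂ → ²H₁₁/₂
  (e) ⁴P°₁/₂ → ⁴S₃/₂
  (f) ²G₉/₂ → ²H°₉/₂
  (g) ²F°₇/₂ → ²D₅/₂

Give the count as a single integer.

(a) allowed
(b) forbidden (ΔL, ΔJ fail)
(c) allowed
(d) forbidden (ΔL, ΔJ fail)
(e) allowed
(f) allowed
(g) allowed
Total allowed: 5 of 7.

5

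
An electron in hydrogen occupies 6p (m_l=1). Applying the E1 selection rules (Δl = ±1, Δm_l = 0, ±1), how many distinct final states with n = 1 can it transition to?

E1 requires Δl = ±1, so l_f ∈ {0, 2}; with 0 ≤ l_f ≤ n_f−1 = 0, the allowed l_f values are {0}.
For l_f = 0: m_f ∈ {m_i−1, m_i, m_i+1} ∩ [−0, 0] = {0} → 1 state.
Total: 1.

1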